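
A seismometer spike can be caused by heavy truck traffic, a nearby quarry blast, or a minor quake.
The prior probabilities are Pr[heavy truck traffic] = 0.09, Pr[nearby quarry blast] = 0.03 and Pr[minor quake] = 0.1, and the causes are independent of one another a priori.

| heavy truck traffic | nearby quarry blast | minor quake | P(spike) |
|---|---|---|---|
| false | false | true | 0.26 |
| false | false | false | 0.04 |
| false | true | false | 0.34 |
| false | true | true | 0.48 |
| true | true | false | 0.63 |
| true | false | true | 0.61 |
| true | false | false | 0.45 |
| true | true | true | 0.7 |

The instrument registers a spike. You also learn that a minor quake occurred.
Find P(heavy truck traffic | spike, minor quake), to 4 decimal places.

P(heavy truck traffic | spike, minor quake) ≈ 0.1852

Sum P(spike|·) weighted by the priors over the 4 (heavy truck traffic, nearby quarry blast) configurations:
  P(spike | minor quake) = 0.26×0.91×0.97 + 0.48×0.91×0.03 + 0.61×0.09×0.97 + 0.7×0.09×0.03
        = 0.229502 + 0.013104 + 0.053253 + 0.001890 = 0.297749
Keeping only the heavy truck traffic-present terms gives 0.055143, so
  P(heavy truck traffic | spike, minor quake) = 0.055143 / 0.297749 ≈ 0.1852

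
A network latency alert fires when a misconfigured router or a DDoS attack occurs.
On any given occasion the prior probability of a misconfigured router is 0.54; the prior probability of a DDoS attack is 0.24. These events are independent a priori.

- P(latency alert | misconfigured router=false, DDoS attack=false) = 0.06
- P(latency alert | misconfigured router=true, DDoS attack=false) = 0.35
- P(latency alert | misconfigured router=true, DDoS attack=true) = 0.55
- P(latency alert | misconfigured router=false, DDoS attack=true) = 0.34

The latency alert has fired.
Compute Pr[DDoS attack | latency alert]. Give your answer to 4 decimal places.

Weight on DDoS attack=true, given the evidence: 0.037536 + 0.071280 = 0.108816
The normalizing constant is 0.06*0.46*0.76 + 0.34*0.46*0.24 + 0.35*0.54*0.76 + 0.55*0.54*0.24 = 0.273432
P(DDoS attack | latency alert) = 0.108816/0.273432 ≈ 0.3980

Pr[DDoS attack | latency alert] ≈ 0.3980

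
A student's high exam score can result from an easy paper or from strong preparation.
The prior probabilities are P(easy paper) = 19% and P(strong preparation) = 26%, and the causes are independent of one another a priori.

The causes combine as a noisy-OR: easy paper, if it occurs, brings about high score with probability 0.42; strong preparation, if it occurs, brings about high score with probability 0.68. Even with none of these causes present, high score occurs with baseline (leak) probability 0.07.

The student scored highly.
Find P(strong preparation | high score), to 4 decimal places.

P(strong preparation | high score) ≈ 0.6389

Under noisy-OR, P(high score | causes) = 1 − (1−0.07)·∏(1−qᵢ) over the active causes.
For the numerator, keep only strong preparation=true terms: 0.147925 + 0.040873 = 0.188798
Normalizer over all consistent configurations: 0.07×0.81×0.74 + 0.7024×0.81×0.26 + 0.4606×0.19×0.74 + 0.827392×0.19×0.26 = 0.295516
P(strong preparation | high score) = 0.188798/0.295516 ≈ 0.6389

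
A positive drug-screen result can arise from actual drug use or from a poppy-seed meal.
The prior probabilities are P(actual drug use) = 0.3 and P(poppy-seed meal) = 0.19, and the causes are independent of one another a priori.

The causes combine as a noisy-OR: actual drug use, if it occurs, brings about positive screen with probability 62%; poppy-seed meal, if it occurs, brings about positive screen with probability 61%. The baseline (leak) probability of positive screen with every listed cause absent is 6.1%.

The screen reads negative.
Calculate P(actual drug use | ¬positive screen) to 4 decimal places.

P(actual drug use | ¬positive screen) ≈ 0.1400

Under noisy-OR, P(positive screen | causes) = 1 − (1−0.061)·∏(1−qᵢ) over the active causes.
P(¬positive screen) = 0.939×0.7×0.81 + 0.36621×0.7×0.19 + 0.35682×0.3×0.81 + 0.13916×0.3×0.19 = 0.532413 + 0.048706 + 0.086707 + 0.007932 = 0.675758
The actual drug use-present share is 0.086707 + 0.007932 = 0.094639.
P(actual drug use | ¬positive screen) = 0.094639 / 0.675758 ≈ 0.1400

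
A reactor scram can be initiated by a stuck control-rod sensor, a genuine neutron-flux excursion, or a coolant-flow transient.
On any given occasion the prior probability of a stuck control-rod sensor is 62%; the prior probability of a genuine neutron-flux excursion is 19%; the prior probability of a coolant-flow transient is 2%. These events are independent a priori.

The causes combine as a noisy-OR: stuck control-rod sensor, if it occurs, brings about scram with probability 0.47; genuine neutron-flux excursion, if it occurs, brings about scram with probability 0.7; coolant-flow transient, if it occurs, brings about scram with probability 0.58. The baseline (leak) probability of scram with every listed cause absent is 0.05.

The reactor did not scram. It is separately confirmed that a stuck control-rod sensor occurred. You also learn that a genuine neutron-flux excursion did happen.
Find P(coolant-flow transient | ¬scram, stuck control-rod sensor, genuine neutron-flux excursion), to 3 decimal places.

Under noisy-OR, P(scram | causes) = 1 − (1−0.05)·∏(1−qᵢ) over the active causes.
Enumerate both values of coolant-flow transient and weight by the priors:
  P(¬scram | stuck control-rod sensor, genuine neutron-flux excursion) = 0.15105·0.98 + 0.063441·0.02
        = 0.148029 + 0.001269 = 0.149298
The terms with coolant-flow transient present sum to 0.001269, so
  P(coolant-flow transient | ¬scram, stuck control-rod sensor, genuine neutron-flux excursion) = 0.001269 / 0.149298 ≈ 0.008

P(coolant-flow transient | ¬scram, stuck control-rod sensor, genuine neutron-flux excursion) ≈ 0.008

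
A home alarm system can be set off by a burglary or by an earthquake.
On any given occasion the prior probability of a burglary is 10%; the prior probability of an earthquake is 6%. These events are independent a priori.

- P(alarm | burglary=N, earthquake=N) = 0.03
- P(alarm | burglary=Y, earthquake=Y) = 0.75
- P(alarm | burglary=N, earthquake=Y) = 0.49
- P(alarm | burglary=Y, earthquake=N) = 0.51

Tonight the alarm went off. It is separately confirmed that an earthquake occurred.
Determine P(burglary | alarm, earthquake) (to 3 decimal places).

P(burglary | alarm, earthquake) ≈ 0.145

Enumerate both values of burglary and weight by the priors:
  P(alarm | earthquake) = 0.49·0.9 + 0.75·0.1
        = 0.441000 + 0.075000 = 0.516000
The terms with burglary present sum to 0.075000, so
  P(burglary | alarm, earthquake) = 0.075000 / 0.516000 ≈ 0.145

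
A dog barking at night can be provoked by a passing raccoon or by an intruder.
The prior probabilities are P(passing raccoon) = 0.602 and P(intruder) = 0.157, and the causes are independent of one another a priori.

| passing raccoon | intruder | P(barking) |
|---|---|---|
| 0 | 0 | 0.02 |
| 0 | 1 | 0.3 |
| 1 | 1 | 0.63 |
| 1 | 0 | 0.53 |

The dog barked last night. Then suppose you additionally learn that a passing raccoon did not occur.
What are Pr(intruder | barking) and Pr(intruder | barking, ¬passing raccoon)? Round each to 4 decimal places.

Pr(intruder | barking) ≈ 0.2212; Pr(intruder | barking, ¬passing raccoon) ≈ 0.7364

Enumerate the 4 (passing raccoon, intruder) configurations and weight by the priors:
  P(barking) = 0.02·0.398·0.843 + 0.3·0.398·0.157 + 0.53·0.602·0.843 + 0.63·0.602·0.157
        = 0.006710 + 0.018746 + 0.268968 + 0.059544 = 0.353968
Keeping only the intruder-present terms gives 0.078290, so
  P(intruder | barking) = 0.078290 / 0.353968 ≈ 0.2212

Now condition on the additional information:
Weight on intruder=true, given the evidence: 0.3·0.157 = 0.047100
The normalizing constant is 0.02·0.843 + 0.3·0.157 = 0.063960
P(intruder | barking, ¬passing raccoon) = 0.047100/0.063960 ≈ 0.7364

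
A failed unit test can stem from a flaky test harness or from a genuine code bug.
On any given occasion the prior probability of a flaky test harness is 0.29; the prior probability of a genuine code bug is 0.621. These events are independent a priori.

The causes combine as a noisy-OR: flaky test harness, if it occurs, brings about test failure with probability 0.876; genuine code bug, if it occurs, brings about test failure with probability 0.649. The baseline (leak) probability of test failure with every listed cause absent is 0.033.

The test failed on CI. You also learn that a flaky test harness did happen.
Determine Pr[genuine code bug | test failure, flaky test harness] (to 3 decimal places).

Under noisy-OR, P(test failure | causes) = 1 − (1−0.033)·∏(1−qᵢ) over the active causes.
P(test failure | flaky test harness) = 0.880092×0.379 + 0.957912×0.621 = 0.333555 + 0.594863 = 0.928418
The genuine code bug-present share is 0.957912×0.621 = 0.594863.
Hence the posterior is 0.594863/0.928418 ≈ 0.641.

Pr[genuine code bug | test failure, flaky test harness] ≈ 0.641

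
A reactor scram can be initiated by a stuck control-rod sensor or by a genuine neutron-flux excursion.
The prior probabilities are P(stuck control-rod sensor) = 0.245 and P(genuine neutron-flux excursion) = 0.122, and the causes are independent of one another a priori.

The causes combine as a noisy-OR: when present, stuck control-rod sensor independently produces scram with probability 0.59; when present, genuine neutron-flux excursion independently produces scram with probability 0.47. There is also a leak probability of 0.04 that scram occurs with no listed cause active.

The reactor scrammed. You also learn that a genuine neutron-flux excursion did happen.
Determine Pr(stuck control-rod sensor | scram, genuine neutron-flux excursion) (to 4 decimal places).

Under noisy-OR, P(scram | causes) = 1 − (1−0.04)·∏(1−qᵢ) over the active causes.
P(scram | genuine neutron-flux excursion) = 0.4912·0.755 + 0.791392·0.245 = 0.370856 + 0.193891 = 0.564747
Restricting to configurations with stuck control-rod sensor present: 0.791392·0.245 = 0.193891.
So P(stuck control-rod sensor | scram, genuine neutron-flux excursion) = 0.193891/0.564747 ≈ 0.3433.

Pr(stuck control-rod sensor | scram, genuine neutron-flux excursion) ≈ 0.3433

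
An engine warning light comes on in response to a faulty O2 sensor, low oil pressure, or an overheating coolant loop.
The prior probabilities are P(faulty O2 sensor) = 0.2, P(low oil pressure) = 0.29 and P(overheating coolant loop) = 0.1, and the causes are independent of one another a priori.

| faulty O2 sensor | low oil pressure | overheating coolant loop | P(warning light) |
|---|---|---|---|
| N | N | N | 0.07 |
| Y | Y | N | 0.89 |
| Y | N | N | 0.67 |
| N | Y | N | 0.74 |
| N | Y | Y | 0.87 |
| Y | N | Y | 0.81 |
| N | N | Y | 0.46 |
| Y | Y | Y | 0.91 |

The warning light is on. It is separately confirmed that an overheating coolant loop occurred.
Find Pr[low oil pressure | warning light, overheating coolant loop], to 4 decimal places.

Pr[low oil pressure | warning light, overheating coolant loop] ≈ 0.4036

Numerator (weight on configurations with low oil pressure): 0.201840 + 0.052780 = 0.254620
Denominator P(warning light | overheating coolant loop): 0.46×0.8×0.71 + 0.87×0.8×0.29 + 0.81×0.2×0.71 + 0.91×0.2×0.29 = 0.630920
Posterior = 0.254620 / 0.630920 ≈ 0.4036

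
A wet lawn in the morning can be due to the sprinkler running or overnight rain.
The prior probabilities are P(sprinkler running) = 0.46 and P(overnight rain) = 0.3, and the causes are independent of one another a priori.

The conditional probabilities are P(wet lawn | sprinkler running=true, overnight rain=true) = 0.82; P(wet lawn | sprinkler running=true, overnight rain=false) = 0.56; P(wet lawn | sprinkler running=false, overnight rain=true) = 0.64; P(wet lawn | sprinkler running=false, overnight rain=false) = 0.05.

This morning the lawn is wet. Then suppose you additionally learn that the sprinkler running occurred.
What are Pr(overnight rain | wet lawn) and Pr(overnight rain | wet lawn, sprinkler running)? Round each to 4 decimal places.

Pr(overnight rain | wet lawn) ≈ 0.5212; Pr(overnight rain | wet lawn, sprinkler running) ≈ 0.3856

Numerator (weight on configurations with overnight rain): 0.103680 + 0.113160 = 0.216840
The normalizing constant is 0.05×0.54×0.7 + 0.64×0.54×0.3 + 0.56×0.46×0.7 + 0.82×0.46×0.3 = 0.416060
Posterior = 0.216840 / 0.416060 ≈ 0.5212

Now also conditioning on sprinkler running=true:
For the numerator, keep only overnight rain=true terms: 0.82*0.3 = 0.246000
The normalizing constant is 0.56*0.7 + 0.82*0.3 = 0.638000
Posterior = 0.246000 / 0.638000 ≈ 0.3856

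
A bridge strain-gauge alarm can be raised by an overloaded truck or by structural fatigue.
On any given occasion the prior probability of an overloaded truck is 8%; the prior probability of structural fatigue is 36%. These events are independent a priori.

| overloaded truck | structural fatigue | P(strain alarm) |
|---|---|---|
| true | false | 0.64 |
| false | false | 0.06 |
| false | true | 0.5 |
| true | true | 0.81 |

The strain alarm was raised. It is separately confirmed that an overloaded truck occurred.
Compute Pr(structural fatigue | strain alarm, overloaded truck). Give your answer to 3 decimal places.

Pr(structural fatigue | strain alarm, overloaded truck) ≈ 0.416

Enumerate both values of structural fatigue and weight by the priors:
  P(strain alarm | overloaded truck) = 0.64*0.64 + 0.81*0.36
        = 0.409600 + 0.291600 = 0.701200
Configurations with structural fatigue contribute 0.291600, so
  P(structural fatigue | strain alarm, overloaded truck) = 0.291600 / 0.701200 ≈ 0.416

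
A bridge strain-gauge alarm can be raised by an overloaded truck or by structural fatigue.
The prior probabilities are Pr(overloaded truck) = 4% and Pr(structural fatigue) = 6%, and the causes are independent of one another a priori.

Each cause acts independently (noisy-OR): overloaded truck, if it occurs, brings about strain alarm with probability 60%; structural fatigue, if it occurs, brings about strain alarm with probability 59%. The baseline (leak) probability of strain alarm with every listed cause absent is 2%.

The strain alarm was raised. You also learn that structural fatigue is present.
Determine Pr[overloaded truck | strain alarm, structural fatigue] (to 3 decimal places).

Under noisy-OR, P(strain alarm | causes) = 1 − (1−0.02)·∏(1−qᵢ) over the active causes.
Enumerate both values of overloaded truck and weight by the priors:
  P(strain alarm | structural fatigue) = 0.5982*0.96 + 0.83928*0.04
        = 0.574272 + 0.033571 = 0.607843
Configurations with overloaded truck contribute 0.033571, so
  P(overloaded truck | strain alarm, structural fatigue) = 0.033571 / 0.607843 ≈ 0.055

Pr[overloaded truck | strain alarm, structural fatigue] ≈ 0.055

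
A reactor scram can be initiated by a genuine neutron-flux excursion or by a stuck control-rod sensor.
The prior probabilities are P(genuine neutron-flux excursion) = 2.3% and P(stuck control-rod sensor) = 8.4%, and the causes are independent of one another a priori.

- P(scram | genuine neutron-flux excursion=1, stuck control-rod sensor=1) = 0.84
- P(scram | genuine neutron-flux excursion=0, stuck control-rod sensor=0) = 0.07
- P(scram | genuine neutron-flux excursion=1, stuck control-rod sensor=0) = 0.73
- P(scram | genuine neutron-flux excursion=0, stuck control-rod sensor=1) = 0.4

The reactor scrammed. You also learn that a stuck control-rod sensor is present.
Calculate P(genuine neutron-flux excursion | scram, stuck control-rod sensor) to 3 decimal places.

P(genuine neutron-flux excursion | scram, stuck control-rod sensor) ≈ 0.047

Sum P(scram|·) weighted by the priors over both values of genuine neutron-flux excursion:
  P(scram | stuck control-rod sensor) = 0.4×0.977 + 0.84×0.023
        = 0.390800 + 0.019320 = 0.410120
The terms with genuine neutron-flux excursion present sum to 0.019320, so
  P(genuine neutron-flux excursion | scram, stuck control-rod sensor) = 0.019320 / 0.410120 ≈ 0.047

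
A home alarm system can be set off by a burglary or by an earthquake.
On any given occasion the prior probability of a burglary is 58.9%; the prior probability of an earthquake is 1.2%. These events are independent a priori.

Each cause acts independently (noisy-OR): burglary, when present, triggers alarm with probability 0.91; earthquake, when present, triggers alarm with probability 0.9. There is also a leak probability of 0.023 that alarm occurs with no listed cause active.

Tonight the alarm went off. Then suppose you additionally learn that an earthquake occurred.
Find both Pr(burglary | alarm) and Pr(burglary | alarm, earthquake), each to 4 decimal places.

Under noisy-OR, P(alarm | causes) = 1 − (1−0.023)·∏(1−qᵢ) over the active causes.
Sum P(alarm|·) weighted by the priors over the 4 (burglary, earthquake) configurations:
  P(alarm) = 0.023×0.411×0.988 + 0.9023×0.411×0.012 + 0.91207×0.589×0.988 + 0.991207×0.589×0.012
        = 0.009340 + 0.004450 + 0.530763 + 0.007006 = 0.551559
The terms with burglary present sum to 0.537769, so
  P(burglary | alarm) = 0.537769 / 0.551559 ≈ 0.9750

Now condition on the additional information:
P(alarm | earthquake) = 0.9023·0.411 + 0.991207·0.589 = 0.370845 + 0.583821 = 0.954666
Of this, 0.583821 comes from 0.991207·0.589 (the burglary=true cases).
So P(burglary | alarm, earthquake) = 0.583821/0.954666 ≈ 0.6115.
The drop from 0.9750 to 0.6115 is the explaining-away (discounting) effect.

Pr(burglary | alarm) ≈ 0.9750; Pr(burglary | alarm, earthquake) ≈ 0.6115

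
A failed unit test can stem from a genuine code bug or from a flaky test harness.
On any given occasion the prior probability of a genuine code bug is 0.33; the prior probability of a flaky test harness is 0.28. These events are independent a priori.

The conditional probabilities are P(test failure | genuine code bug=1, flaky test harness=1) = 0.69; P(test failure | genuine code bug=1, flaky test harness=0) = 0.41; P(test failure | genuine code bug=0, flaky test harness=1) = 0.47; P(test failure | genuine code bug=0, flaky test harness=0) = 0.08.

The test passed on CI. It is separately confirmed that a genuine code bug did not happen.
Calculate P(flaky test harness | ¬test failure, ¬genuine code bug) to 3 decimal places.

For the numerator, keep only flaky test harness=true terms: 0.53×0.28 = 0.148400
Denominator P(¬test failure | ¬genuine code bug): 0.92×0.72 + 0.53×0.28 = 0.810800
P(flaky test harness | ¬test failure, ¬genuine code bug) = 0.148400/0.810800 ≈ 0.183

P(flaky test harness | ¬test failure, ¬genuine code bug) ≈ 0.183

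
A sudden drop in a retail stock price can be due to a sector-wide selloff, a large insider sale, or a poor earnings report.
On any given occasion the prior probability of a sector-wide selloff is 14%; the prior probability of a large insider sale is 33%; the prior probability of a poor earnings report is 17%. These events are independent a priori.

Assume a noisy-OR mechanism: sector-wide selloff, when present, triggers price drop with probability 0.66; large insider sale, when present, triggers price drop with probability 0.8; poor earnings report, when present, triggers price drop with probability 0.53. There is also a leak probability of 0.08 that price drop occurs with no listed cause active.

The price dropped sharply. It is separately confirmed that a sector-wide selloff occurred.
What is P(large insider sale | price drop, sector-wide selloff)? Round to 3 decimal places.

P(large insider sale | price drop, sector-wide selloff) ≈ 0.394

Under noisy-OR, P(price drop | causes) = 1 − (1−0.08)·∏(1−qᵢ) over the active causes.
By total probability over the 4 (large insider sale, poor earnings report) configurations:
  P(price drop | sector-wide selloff) = 0.6872×0.67×0.83 + 0.852984×0.67×0.17 + 0.93744×0.33×0.83 + 0.970597×0.33×0.17
        = 0.382152 + 0.097155 + 0.256765 + 0.054450 = 0.790522
The terms with large insider sale present sum to 0.311215, so
  P(large insider sale | price drop, sector-wide selloff) = 0.311215 / 0.790522 ≈ 0.394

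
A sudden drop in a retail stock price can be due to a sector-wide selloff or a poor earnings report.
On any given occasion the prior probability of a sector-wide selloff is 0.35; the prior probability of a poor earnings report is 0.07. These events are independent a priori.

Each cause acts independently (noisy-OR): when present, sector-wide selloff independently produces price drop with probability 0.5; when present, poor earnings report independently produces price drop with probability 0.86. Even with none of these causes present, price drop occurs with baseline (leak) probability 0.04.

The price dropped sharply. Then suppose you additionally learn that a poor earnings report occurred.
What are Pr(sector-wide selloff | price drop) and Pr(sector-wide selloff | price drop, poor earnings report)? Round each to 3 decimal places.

Pr(sector-wide selloff | price drop) ≈ 0.751; Pr(sector-wide selloff | price drop, poor earnings report) ≈ 0.367

Under noisy-OR, P(price drop | causes) = 1 − (1−0.04)·∏(1−qᵢ) over the active causes.
Weight on sector-wide selloff=true, given the evidence: 0.169260 + 0.022854 = 0.192114
The normalizing constant is 0.04·0.65·0.93 + 0.8656·0.65·0.07 + 0.52·0.35·0.93 + 0.9328·0.35·0.07 = 0.255679
Posterior = 0.192114 / 0.255679 ≈ 0.751

Now also conditioning on poor earnings report=true:
Enumerate both values of sector-wide selloff and weight by the priors:
  P(price drop | poor earnings report) = 0.8656×0.65 + 0.9328×0.35
        = 0.562640 + 0.326480 = 0.889120
Keeping only the sector-wide selloff-present terms gives 0.326480, so
  P(sector-wide selloff | price drop, poor earnings report) = 0.326480 / 0.889120 ≈ 0.367
The drop from 0.751 to 0.367 is the explaining-away (discounting) effect.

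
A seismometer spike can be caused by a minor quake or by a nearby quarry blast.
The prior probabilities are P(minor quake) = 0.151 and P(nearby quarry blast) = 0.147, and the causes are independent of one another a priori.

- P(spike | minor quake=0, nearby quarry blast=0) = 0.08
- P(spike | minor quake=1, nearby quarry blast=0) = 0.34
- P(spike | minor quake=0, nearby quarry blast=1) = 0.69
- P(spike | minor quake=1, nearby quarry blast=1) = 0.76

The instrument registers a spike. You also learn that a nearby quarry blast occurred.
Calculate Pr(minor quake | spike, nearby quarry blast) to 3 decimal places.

Weight on minor quake=true, given the evidence: 0.76*0.151 = 0.114760
The normalizing constant is 0.69*0.849 + 0.76*0.151 = 0.700570
Posterior = 0.114760 / 0.700570 ≈ 0.164

Pr(minor quake | spike, nearby quarry blast) ≈ 0.164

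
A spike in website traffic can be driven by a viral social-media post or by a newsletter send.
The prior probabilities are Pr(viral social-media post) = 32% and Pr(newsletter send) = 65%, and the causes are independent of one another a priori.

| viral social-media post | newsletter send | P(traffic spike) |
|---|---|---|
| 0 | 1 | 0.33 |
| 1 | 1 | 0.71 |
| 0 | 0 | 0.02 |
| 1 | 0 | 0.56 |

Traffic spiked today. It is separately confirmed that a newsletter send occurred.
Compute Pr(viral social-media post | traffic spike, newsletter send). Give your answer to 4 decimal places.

Sum P(traffic spike|·) weighted by the priors over both values of viral social-media post:
  P(traffic spike | newsletter send) = 0.33×0.68 + 0.71×0.32
        = 0.224400 + 0.227200 = 0.451600
Keeping only the viral social-media post-present terms gives 0.227200, so
  P(viral social-media post | traffic spike, newsletter send) = 0.227200 / 0.451600 ≈ 0.5031

Pr(viral social-media post | traffic spike, newsletter send) ≈ 0.5031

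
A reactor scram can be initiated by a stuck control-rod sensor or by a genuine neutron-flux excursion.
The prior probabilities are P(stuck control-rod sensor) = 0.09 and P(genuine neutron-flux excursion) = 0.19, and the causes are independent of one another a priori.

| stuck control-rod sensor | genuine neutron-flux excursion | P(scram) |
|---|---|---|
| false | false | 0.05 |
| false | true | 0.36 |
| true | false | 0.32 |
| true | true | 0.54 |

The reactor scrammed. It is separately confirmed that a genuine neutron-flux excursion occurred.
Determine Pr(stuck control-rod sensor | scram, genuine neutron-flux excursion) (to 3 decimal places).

Weight on stuck control-rod sensor=true, given the evidence: 0.54*0.09 = 0.048600
The normalizing constant is 0.36*0.91 + 0.54*0.09 = 0.376200
P(stuck control-rod sensor | scram, genuine neutron-flux excursion) = 0.048600/0.376200 ≈ 0.129

Pr(stuck control-rod sensor | scram, genuine neutron-flux excursion) ≈ 0.129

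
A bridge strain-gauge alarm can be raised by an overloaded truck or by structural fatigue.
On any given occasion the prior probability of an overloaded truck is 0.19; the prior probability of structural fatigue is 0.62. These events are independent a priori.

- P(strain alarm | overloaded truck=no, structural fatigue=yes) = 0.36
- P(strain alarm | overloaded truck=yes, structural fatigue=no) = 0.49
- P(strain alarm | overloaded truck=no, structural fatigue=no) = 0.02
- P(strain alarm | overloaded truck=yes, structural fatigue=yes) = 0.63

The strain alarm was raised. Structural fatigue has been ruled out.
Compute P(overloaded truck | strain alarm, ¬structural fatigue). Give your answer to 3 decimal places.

For the numerator, keep only overloaded truck=true terms: 0.49*0.19 = 0.093100
The normalizing constant is 0.02*0.81 + 0.49*0.19 = 0.109300
P(overloaded truck | strain alarm, ¬structural fatigue) = 0.093100/0.109300 ≈ 0.852

P(overloaded truck | strain alarm, ¬structural fatigue) ≈ 0.852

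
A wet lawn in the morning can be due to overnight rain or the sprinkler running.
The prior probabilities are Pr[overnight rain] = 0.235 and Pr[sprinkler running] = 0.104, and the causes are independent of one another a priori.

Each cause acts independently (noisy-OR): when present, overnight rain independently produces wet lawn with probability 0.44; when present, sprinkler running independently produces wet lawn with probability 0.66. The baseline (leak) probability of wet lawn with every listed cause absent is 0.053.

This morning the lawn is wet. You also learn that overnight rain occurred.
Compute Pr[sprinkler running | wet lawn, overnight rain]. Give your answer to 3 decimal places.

Under noisy-OR, P(wet lawn | causes) = 1 − (1−0.053)·∏(1−qᵢ) over the active causes.
Sum P(wet lawn|·) weighted by the priors over both values of sprinkler running:
  P(wet lawn | overnight rain) = 0.46968×0.896 + 0.819691×0.104
        = 0.420833 + 0.085248 = 0.506081
Keeping only the sprinkler running-present terms gives 0.085248, so
  P(sprinkler running | wet lawn, overnight rain) = 0.085248 / 0.506081 ≈ 0.168

Pr[sprinkler running | wet lawn, overnight rain] ≈ 0.168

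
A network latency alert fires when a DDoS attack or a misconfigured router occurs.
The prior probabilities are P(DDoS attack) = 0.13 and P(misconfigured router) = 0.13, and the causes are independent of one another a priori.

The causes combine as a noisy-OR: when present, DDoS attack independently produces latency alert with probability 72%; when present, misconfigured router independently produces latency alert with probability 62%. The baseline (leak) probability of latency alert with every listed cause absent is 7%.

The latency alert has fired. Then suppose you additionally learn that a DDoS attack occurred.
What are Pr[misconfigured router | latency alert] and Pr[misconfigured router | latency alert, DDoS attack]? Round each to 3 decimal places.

Under noisy-OR, P(latency alert | causes) = 1 − (1−0.07)·∏(1−qᵢ) over the active causes.
Enumerate the 4 (DDoS attack, misconfigured router) configurations and weight by the priors:
  P(latency alert) = 0.07*0.87*0.87 + 0.6466*0.87*0.13 + 0.7396*0.13*0.87 + 0.901048*0.13*0.13
        = 0.052983 + 0.073130 + 0.083649 + 0.015228 = 0.224990
Configurations with misconfigured router contribute 0.088358, so
  P(misconfigured router | latency alert) = 0.088358 / 0.224990 ≈ 0.393

With the extra evidence:
Weight on misconfigured router=true, given the evidence: 0.901048×0.13 = 0.117136
Normalizer over all consistent configurations: 0.7396×0.87 + 0.901048×0.13 = 0.760588
Posterior = 0.117136 / 0.760588 ≈ 0.154

Pr[misconfigured router | latency alert] ≈ 0.393; Pr[misconfigured router | latency alert, DDoS attack] ≈ 0.154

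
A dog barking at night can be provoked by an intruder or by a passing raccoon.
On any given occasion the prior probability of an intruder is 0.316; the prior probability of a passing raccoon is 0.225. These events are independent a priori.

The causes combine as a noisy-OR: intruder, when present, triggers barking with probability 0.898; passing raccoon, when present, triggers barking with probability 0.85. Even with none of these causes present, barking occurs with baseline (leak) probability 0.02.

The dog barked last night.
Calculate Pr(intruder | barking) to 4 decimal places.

Under noisy-OR, P(barking | causes) = 1 − (1−0.02)·∏(1−qᵢ) over the active causes.
P(barking) = 0.02·0.684·0.775 + 0.853·0.684·0.225 + 0.90004·0.316·0.775 + 0.985006·0.316·0.225 = 0.010602 + 0.131277 + 0.220420 + 0.070034 = 0.432333
Of this, 0.290454 comes from 0.220420 + 0.070034 (the intruder=true cases).
Hence the posterior is 0.290454/0.432333 ≈ 0.6718.

Pr(intruder | barking) ≈ 0.6718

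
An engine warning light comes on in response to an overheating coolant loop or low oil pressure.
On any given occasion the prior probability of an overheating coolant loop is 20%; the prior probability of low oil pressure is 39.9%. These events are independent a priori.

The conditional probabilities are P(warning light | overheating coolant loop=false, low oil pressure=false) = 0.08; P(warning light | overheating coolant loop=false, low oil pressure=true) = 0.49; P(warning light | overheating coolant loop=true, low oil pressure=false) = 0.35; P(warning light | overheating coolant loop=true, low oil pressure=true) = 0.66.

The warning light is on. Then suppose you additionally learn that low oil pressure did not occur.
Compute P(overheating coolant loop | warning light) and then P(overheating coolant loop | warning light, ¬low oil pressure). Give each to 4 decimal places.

Numerator (weight on configurations with overheating coolant loop): 0.042070 + 0.052668 = 0.094738
Normalizer over all consistent configurations: 0.08*0.8*0.601 + 0.49*0.8*0.399 + 0.35*0.2*0.601 + 0.66*0.2*0.399 = 0.289610
Posterior = 0.094738 / 0.289610 ≈ 0.3271

Now also conditioning on low oil pressure≠true:
P(warning light | ¬low oil pressure) = 0.08×0.8 + 0.35×0.2 = 0.064000 + 0.070000 = 0.134000
Of this, 0.070000 comes from 0.35×0.2 (the overheating coolant loop=true cases).
So P(overheating coolant loop | warning light, ¬low oil pressure) = 0.070000/0.134000 ≈ 0.5224.

P(overheating coolant loop | warning light) ≈ 0.3271; P(overheating coolant loop | warning light, ¬low oil pressure) ≈ 0.5224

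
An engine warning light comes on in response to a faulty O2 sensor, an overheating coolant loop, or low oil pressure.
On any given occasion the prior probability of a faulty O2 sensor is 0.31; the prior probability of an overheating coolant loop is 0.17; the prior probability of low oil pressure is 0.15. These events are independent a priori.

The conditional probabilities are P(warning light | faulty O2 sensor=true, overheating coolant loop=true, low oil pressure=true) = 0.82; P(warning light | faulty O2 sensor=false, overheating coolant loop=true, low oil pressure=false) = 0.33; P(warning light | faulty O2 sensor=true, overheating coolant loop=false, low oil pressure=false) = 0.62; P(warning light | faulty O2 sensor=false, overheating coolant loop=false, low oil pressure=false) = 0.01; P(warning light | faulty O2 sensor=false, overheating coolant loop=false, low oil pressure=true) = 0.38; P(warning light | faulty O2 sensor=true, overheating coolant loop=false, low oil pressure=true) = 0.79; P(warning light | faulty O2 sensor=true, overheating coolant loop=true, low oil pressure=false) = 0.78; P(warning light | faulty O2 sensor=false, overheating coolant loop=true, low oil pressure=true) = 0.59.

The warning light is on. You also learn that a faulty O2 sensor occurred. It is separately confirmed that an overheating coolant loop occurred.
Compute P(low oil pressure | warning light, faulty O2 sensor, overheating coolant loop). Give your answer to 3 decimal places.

P(warning light | faulty O2 sensor, overheating coolant loop) = 0.78*0.85 + 0.82*0.15 = 0.663000 + 0.123000 = 0.786000
The low oil pressure-present share is 0.82*0.15 = 0.123000.
Hence the posterior is 0.123000/0.786000 ≈ 0.156.

P(low oil pressure | warning light, faulty O2 sensor, overheating coolant loop) ≈ 0.156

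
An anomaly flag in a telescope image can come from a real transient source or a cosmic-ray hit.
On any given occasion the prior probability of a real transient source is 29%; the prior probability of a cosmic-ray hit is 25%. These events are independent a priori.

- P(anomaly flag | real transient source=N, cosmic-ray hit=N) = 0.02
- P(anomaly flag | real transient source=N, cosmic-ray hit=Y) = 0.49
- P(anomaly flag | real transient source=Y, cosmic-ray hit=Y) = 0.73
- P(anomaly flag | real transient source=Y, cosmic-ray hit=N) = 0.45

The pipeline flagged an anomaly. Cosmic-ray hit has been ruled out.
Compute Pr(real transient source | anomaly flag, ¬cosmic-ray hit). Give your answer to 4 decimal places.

Pr(real transient source | anomaly flag, ¬cosmic-ray hit) ≈ 0.9019

P(anomaly flag | ¬cosmic-ray hit) = 0.02×0.71 + 0.45×0.29 = 0.014200 + 0.130500 = 0.144700
The real transient source-present share is 0.45×0.29 = 0.130500.
So P(real transient source | anomaly flag, ¬cosmic-ray hit) = 0.130500/0.144700 ≈ 0.9019.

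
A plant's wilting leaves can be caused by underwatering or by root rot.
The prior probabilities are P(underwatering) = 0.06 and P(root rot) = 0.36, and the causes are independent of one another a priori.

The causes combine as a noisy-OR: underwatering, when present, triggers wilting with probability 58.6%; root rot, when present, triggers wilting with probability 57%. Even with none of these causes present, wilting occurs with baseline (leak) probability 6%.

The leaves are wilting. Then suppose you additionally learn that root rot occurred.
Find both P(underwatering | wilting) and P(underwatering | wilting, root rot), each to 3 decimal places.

Under noisy-OR, P(wilting | causes) = 1 − (1−0.06)·∏(1−qᵢ) over the active causes.
Enumerate the 4 (underwatering, root rot) configurations and weight by the priors:
  P(wilting) = 0.06·0.94·0.64 + 0.5958·0.94·0.36 + 0.61084·0.06·0.64 + 0.832661·0.06·0.36
        = 0.036096 + 0.201619 + 0.023456 + 0.017985 = 0.279156
Configurations with underwatering contribute 0.041441, so
  P(underwatering | wilting) = 0.041441 / 0.279156 ≈ 0.148

Now condition on the additional information:
Enumerate both values of underwatering and weight by the priors:
  P(wilting | root rot) = 0.5958·0.94 + 0.832661·0.06
        = 0.560052 + 0.049960 = 0.610012
Configurations with underwatering contribute 0.049960, so
  P(underwatering | wilting, root rot) = 0.049960 / 0.610012 ≈ 0.082
The drop from 0.148 to 0.082 is the explaining-away (discounting) effect.

P(underwatering | wilting) ≈ 0.148; P(underwatering | wilting, root rot) ≈ 0.082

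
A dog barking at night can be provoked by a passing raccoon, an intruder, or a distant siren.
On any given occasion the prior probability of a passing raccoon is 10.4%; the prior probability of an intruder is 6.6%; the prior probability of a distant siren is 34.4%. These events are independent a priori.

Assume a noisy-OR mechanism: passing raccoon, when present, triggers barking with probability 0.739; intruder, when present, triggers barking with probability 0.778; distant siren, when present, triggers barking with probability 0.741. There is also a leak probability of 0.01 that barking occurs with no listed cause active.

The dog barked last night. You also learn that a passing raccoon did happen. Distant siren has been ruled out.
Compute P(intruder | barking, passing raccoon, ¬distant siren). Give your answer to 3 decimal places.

P(intruder | barking, passing raccoon, ¬distant siren) ≈ 0.082

Under noisy-OR, P(barking | causes) = 1 − (1−0.01)·∏(1−qᵢ) over the active causes.
Enumerate both values of intruder and weight by the priors:
  P(barking | passing raccoon, ¬distant siren) = 0.74161*0.934 + 0.942637*0.066
        = 0.692664 + 0.062214 = 0.754878
Configurations with intruder contribute 0.062214, so
  P(intruder | barking, passing raccoon, ¬distant siren) = 0.062214 / 0.754878 ≈ 0.082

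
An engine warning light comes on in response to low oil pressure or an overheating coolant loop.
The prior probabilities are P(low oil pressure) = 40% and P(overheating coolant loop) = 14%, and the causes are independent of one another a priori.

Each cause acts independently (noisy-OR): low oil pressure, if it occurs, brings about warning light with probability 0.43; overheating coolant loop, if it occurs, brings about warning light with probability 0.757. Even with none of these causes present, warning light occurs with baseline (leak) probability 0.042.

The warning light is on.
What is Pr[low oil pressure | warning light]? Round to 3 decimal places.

Pr[low oil pressure | warning light] ≈ 0.704

Under noisy-OR, P(warning light | causes) = 1 − (1−0.042)·∏(1−qᵢ) over the active causes.
Enumerate the 4 (low oil pressure, overheating coolant loop) configurations and weight by the priors:
  P(warning light) = 0.042*0.6*0.86 + 0.767206*0.6*0.14 + 0.45394*0.4*0.86 + 0.867307*0.4*0.14
        = 0.021672 + 0.064445 + 0.156155 + 0.048569 = 0.290841
The terms with low oil pressure present sum to 0.204724, so
  P(low oil pressure | warning light) = 0.204724 / 0.290841 ≈ 0.704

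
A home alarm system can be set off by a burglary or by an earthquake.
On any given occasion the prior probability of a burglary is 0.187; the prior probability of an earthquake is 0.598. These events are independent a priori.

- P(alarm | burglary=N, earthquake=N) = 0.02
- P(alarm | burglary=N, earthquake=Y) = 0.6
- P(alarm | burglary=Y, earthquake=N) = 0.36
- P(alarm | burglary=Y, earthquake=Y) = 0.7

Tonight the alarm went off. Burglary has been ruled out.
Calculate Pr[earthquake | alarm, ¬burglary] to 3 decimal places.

Pr[earthquake | alarm, ¬burglary] ≈ 0.978

P(alarm | ¬burglary) = 0.02*0.402 + 0.6*0.598 = 0.008040 + 0.358800 = 0.366840
Restricting to configurations with earthquake present: 0.6*0.598 = 0.358800.
Hence the posterior is 0.358800/0.366840 ≈ 0.978.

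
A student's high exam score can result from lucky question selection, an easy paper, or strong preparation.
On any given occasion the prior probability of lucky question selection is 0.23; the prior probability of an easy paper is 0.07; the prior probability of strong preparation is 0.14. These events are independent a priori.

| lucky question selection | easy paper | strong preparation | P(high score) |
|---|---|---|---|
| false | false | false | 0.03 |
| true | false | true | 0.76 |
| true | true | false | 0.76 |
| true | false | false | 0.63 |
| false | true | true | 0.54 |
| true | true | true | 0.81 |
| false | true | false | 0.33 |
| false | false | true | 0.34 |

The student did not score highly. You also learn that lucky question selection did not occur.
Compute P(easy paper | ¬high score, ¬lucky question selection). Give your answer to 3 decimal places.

P(easy paper | ¬high score, ¬lucky question selection) ≈ 0.049

By total probability over the 4 (easy paper, strong preparation) configurations:
  P(¬high score | ¬lucky question selection) = 0.97×0.93×0.86 + 0.66×0.93×0.14 + 0.67×0.07×0.86 + 0.46×0.07×0.14
        = 0.775806 + 0.085932 + 0.040334 + 0.004508 = 0.906580
Keeping only the easy paper-present terms gives 0.044842, so
  P(easy paper | ¬high score, ¬lucky question selection) = 0.044842 / 0.906580 ≈ 0.049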